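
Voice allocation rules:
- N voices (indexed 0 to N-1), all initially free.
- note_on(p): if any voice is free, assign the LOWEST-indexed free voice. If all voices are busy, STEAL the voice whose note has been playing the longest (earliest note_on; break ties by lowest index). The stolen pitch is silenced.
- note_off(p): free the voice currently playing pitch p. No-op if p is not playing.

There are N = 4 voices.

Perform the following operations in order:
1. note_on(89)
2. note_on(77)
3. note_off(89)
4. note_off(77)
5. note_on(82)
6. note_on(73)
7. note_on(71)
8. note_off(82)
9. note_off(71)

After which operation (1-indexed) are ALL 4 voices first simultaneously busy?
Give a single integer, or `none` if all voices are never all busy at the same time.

Op 1: note_on(89): voice 0 is free -> assigned | voices=[89 - - -]
Op 2: note_on(77): voice 1 is free -> assigned | voices=[89 77 - -]
Op 3: note_off(89): free voice 0 | voices=[- 77 - -]
Op 4: note_off(77): free voice 1 | voices=[- - - -]
Op 5: note_on(82): voice 0 is free -> assigned | voices=[82 - - -]
Op 6: note_on(73): voice 1 is free -> assigned | voices=[82 73 - -]
Op 7: note_on(71): voice 2 is free -> assigned | voices=[82 73 71 -]
Op 8: note_off(82): free voice 0 | voices=[- 73 71 -]
Op 9: note_off(71): free voice 2 | voices=[- 73 - -]

Answer: none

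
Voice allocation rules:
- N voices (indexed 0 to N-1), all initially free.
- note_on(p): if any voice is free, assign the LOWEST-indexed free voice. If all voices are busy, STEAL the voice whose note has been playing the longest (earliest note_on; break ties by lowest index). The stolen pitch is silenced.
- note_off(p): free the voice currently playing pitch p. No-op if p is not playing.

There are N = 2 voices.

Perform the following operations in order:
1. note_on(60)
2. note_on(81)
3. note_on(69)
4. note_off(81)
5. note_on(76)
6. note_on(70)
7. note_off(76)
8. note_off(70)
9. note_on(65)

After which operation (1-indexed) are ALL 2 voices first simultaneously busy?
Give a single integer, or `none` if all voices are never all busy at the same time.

Answer: 2

Derivation:
Op 1: note_on(60): voice 0 is free -> assigned | voices=[60 -]
Op 2: note_on(81): voice 1 is free -> assigned | voices=[60 81]
Op 3: note_on(69): all voices busy, STEAL voice 0 (pitch 60, oldest) -> assign | voices=[69 81]
Op 4: note_off(81): free voice 1 | voices=[69 -]
Op 5: note_on(76): voice 1 is free -> assigned | voices=[69 76]
Op 6: note_on(70): all voices busy, STEAL voice 0 (pitch 69, oldest) -> assign | voices=[70 76]
Op 7: note_off(76): free voice 1 | voices=[70 -]
Op 8: note_off(70): free voice 0 | voices=[- -]
Op 9: note_on(65): voice 0 is free -> assigned | voices=[65 -]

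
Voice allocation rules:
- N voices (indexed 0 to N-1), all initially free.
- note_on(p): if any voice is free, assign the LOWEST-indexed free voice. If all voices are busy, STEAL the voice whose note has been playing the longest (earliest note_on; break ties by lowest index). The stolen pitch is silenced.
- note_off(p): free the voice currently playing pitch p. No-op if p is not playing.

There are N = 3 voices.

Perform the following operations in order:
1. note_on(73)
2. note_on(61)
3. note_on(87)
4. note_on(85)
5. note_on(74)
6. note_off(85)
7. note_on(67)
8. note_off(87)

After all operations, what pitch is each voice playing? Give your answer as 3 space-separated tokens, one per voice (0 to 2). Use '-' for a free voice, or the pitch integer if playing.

Answer: 67 74 -

Derivation:
Op 1: note_on(73): voice 0 is free -> assigned | voices=[73 - -]
Op 2: note_on(61): voice 1 is free -> assigned | voices=[73 61 -]
Op 3: note_on(87): voice 2 is free -> assigned | voices=[73 61 87]
Op 4: note_on(85): all voices busy, STEAL voice 0 (pitch 73, oldest) -> assign | voices=[85 61 87]
Op 5: note_on(74): all voices busy, STEAL voice 1 (pitch 61, oldest) -> assign | voices=[85 74 87]
Op 6: note_off(85): free voice 0 | voices=[- 74 87]
Op 7: note_on(67): voice 0 is free -> assigned | voices=[67 74 87]
Op 8: note_off(87): free voice 2 | voices=[67 74 -]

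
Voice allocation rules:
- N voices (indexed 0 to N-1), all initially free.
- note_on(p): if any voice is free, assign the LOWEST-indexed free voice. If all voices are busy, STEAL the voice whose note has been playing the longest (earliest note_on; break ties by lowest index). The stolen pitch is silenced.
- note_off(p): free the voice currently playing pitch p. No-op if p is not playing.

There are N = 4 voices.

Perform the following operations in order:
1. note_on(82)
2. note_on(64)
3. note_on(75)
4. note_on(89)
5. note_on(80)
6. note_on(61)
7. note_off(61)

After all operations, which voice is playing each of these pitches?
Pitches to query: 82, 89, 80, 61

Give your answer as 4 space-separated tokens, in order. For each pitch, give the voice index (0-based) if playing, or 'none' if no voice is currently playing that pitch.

Answer: none 3 0 none

Derivation:
Op 1: note_on(82): voice 0 is free -> assigned | voices=[82 - - -]
Op 2: note_on(64): voice 1 is free -> assigned | voices=[82 64 - -]
Op 3: note_on(75): voice 2 is free -> assigned | voices=[82 64 75 -]
Op 4: note_on(89): voice 3 is free -> assigned | voices=[82 64 75 89]
Op 5: note_on(80): all voices busy, STEAL voice 0 (pitch 82, oldest) -> assign | voices=[80 64 75 89]
Op 6: note_on(61): all voices busy, STEAL voice 1 (pitch 64, oldest) -> assign | voices=[80 61 75 89]
Op 7: note_off(61): free voice 1 | voices=[80 - 75 89]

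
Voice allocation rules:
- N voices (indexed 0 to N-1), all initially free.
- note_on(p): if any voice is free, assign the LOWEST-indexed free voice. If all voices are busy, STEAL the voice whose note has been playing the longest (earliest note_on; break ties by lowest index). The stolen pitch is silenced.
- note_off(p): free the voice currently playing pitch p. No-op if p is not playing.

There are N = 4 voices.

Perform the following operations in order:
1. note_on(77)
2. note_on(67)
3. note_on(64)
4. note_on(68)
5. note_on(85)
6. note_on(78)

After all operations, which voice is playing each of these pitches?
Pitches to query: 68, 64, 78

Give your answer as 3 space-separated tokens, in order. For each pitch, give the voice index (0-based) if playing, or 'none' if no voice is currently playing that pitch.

Op 1: note_on(77): voice 0 is free -> assigned | voices=[77 - - -]
Op 2: note_on(67): voice 1 is free -> assigned | voices=[77 67 - -]
Op 3: note_on(64): voice 2 is free -> assigned | voices=[77 67 64 -]
Op 4: note_on(68): voice 3 is free -> assigned | voices=[77 67 64 68]
Op 5: note_on(85): all voices busy, STEAL voice 0 (pitch 77, oldest) -> assign | voices=[85 67 64 68]
Op 6: note_on(78): all voices busy, STEAL voice 1 (pitch 67, oldest) -> assign | voices=[85 78 64 68]

Answer: 3 2 1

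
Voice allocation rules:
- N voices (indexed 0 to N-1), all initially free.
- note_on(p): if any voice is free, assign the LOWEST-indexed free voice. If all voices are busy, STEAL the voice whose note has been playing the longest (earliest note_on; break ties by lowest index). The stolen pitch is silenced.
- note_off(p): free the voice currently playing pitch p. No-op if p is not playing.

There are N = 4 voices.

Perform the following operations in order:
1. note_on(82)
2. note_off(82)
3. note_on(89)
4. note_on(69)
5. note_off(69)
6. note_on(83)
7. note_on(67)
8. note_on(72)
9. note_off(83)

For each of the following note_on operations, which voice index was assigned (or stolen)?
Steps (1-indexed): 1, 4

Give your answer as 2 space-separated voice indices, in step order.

Op 1: note_on(82): voice 0 is free -> assigned | voices=[82 - - -]
Op 2: note_off(82): free voice 0 | voices=[- - - -]
Op 3: note_on(89): voice 0 is free -> assigned | voices=[89 - - -]
Op 4: note_on(69): voice 1 is free -> assigned | voices=[89 69 - -]
Op 5: note_off(69): free voice 1 | voices=[89 - - -]
Op 6: note_on(83): voice 1 is free -> assigned | voices=[89 83 - -]
Op 7: note_on(67): voice 2 is free -> assigned | voices=[89 83 67 -]
Op 8: note_on(72): voice 3 is free -> assigned | voices=[89 83 67 72]
Op 9: note_off(83): free voice 1 | voices=[89 - 67 72]

Answer: 0 1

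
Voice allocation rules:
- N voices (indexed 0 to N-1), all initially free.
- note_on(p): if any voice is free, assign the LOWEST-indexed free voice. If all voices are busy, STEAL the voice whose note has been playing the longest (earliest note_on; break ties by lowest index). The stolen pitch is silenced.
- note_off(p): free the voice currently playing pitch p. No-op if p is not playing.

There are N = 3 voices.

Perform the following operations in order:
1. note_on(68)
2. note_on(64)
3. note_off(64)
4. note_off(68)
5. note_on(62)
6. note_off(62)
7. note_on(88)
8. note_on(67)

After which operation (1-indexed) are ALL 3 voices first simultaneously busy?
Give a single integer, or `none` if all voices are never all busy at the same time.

Op 1: note_on(68): voice 0 is free -> assigned | voices=[68 - -]
Op 2: note_on(64): voice 1 is free -> assigned | voices=[68 64 -]
Op 3: note_off(64): free voice 1 | voices=[68 - -]
Op 4: note_off(68): free voice 0 | voices=[- - -]
Op 5: note_on(62): voice 0 is free -> assigned | voices=[62 - -]
Op 6: note_off(62): free voice 0 | voices=[- - -]
Op 7: note_on(88): voice 0 is free -> assigned | voices=[88 - -]
Op 8: note_on(67): voice 1 is free -> assigned | voices=[88 67 -]

Answer: none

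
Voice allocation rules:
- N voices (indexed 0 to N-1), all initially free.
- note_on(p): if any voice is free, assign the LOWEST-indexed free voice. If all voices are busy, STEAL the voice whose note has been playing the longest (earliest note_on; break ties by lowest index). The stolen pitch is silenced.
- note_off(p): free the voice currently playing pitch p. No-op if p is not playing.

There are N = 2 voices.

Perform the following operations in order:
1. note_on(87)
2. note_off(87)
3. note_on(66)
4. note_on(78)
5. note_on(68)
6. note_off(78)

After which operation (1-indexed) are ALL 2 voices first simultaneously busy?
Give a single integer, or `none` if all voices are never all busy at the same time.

Answer: 4

Derivation:
Op 1: note_on(87): voice 0 is free -> assigned | voices=[87 -]
Op 2: note_off(87): free voice 0 | voices=[- -]
Op 3: note_on(66): voice 0 is free -> assigned | voices=[66 -]
Op 4: note_on(78): voice 1 is free -> assigned | voices=[66 78]
Op 5: note_on(68): all voices busy, STEAL voice 0 (pitch 66, oldest) -> assign | voices=[68 78]
Op 6: note_off(78): free voice 1 | voices=[68 -]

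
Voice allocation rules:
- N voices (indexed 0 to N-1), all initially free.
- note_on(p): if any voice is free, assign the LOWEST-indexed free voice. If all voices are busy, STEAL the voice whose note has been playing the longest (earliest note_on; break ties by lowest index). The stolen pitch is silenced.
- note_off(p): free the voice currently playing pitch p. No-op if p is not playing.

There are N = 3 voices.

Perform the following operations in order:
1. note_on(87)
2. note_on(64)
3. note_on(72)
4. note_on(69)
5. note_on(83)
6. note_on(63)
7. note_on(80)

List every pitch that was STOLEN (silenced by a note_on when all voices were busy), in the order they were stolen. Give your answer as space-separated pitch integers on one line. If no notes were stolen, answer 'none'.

Answer: 87 64 72 69

Derivation:
Op 1: note_on(87): voice 0 is free -> assigned | voices=[87 - -]
Op 2: note_on(64): voice 1 is free -> assigned | voices=[87 64 -]
Op 3: note_on(72): voice 2 is free -> assigned | voices=[87 64 72]
Op 4: note_on(69): all voices busy, STEAL voice 0 (pitch 87, oldest) -> assign | voices=[69 64 72]
Op 5: note_on(83): all voices busy, STEAL voice 1 (pitch 64, oldest) -> assign | voices=[69 83 72]
Op 6: note_on(63): all voices busy, STEAL voice 2 (pitch 72, oldest) -> assign | voices=[69 83 63]
Op 7: note_on(80): all voices busy, STEAL voice 0 (pitch 69, oldest) -> assign | voices=[80 83 63]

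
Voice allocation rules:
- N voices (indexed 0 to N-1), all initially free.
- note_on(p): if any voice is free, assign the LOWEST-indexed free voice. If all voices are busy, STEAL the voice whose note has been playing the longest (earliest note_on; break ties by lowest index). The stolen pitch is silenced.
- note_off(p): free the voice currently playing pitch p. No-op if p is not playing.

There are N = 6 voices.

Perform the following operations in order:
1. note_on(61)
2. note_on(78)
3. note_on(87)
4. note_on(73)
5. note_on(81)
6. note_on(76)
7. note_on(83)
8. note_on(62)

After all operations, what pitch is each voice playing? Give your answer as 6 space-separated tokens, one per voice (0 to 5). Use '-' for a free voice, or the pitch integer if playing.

Answer: 83 62 87 73 81 76

Derivation:
Op 1: note_on(61): voice 0 is free -> assigned | voices=[61 - - - - -]
Op 2: note_on(78): voice 1 is free -> assigned | voices=[61 78 - - - -]
Op 3: note_on(87): voice 2 is free -> assigned | voices=[61 78 87 - - -]
Op 4: note_on(73): voice 3 is free -> assigned | voices=[61 78 87 73 - -]
Op 5: note_on(81): voice 4 is free -> assigned | voices=[61 78 87 73 81 -]
Op 6: note_on(76): voice 5 is free -> assigned | voices=[61 78 87 73 81 76]
Op 7: note_on(83): all voices busy, STEAL voice 0 (pitch 61, oldest) -> assign | voices=[83 78 87 73 81 76]
Op 8: note_on(62): all voices busy, STEAL voice 1 (pitch 78, oldest) -> assign | voices=[83 62 87 73 81 76]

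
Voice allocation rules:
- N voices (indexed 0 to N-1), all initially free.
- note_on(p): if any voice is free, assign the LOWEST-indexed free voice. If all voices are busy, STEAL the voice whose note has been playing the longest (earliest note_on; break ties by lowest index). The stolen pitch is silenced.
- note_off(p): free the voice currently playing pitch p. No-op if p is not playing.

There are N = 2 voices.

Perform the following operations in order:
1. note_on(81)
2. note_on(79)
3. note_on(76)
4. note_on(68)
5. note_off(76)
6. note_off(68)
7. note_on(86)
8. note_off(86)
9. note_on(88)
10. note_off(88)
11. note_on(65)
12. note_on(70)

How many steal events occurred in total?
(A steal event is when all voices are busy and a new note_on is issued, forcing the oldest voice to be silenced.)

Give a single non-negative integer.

Answer: 2

Derivation:
Op 1: note_on(81): voice 0 is free -> assigned | voices=[81 -]
Op 2: note_on(79): voice 1 is free -> assigned | voices=[81 79]
Op 3: note_on(76): all voices busy, STEAL voice 0 (pitch 81, oldest) -> assign | voices=[76 79]
Op 4: note_on(68): all voices busy, STEAL voice 1 (pitch 79, oldest) -> assign | voices=[76 68]
Op 5: note_off(76): free voice 0 | voices=[- 68]
Op 6: note_off(68): free voice 1 | voices=[- -]
Op 7: note_on(86): voice 0 is free -> assigned | voices=[86 -]
Op 8: note_off(86): free voice 0 | voices=[- -]
Op 9: note_on(88): voice 0 is free -> assigned | voices=[88 -]
Op 10: note_off(88): free voice 0 | voices=[- -]
Op 11: note_on(65): voice 0 is free -> assigned | voices=[65 -]
Op 12: note_on(70): voice 1 is free -> assigned | voices=[65 70]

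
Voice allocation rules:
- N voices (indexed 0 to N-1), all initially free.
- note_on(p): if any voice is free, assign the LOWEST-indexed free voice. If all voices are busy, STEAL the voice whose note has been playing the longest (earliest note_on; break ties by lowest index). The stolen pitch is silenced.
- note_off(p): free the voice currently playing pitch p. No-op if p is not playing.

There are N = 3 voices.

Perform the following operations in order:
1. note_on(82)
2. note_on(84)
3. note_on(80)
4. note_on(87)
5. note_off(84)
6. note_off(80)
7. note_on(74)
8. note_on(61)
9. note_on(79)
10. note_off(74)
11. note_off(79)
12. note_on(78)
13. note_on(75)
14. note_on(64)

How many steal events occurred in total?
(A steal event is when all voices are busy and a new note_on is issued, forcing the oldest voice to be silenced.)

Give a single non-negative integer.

Answer: 3

Derivation:
Op 1: note_on(82): voice 0 is free -> assigned | voices=[82 - -]
Op 2: note_on(84): voice 1 is free -> assigned | voices=[82 84 -]
Op 3: note_on(80): voice 2 is free -> assigned | voices=[82 84 80]
Op 4: note_on(87): all voices busy, STEAL voice 0 (pitch 82, oldest) -> assign | voices=[87 84 80]
Op 5: note_off(84): free voice 1 | voices=[87 - 80]
Op 6: note_off(80): free voice 2 | voices=[87 - -]
Op 7: note_on(74): voice 1 is free -> assigned | voices=[87 74 -]
Op 8: note_on(61): voice 2 is free -> assigned | voices=[87 74 61]
Op 9: note_on(79): all voices busy, STEAL voice 0 (pitch 87, oldest) -> assign | voices=[79 74 61]
Op 10: note_off(74): free voice 1 | voices=[79 - 61]
Op 11: note_off(79): free voice 0 | voices=[- - 61]
Op 12: note_on(78): voice 0 is free -> assigned | voices=[78 - 61]
Op 13: note_on(75): voice 1 is free -> assigned | voices=[78 75 61]
Op 14: note_on(64): all voices busy, STEAL voice 2 (pitch 61, oldest) -> assign | voices=[78 75 64]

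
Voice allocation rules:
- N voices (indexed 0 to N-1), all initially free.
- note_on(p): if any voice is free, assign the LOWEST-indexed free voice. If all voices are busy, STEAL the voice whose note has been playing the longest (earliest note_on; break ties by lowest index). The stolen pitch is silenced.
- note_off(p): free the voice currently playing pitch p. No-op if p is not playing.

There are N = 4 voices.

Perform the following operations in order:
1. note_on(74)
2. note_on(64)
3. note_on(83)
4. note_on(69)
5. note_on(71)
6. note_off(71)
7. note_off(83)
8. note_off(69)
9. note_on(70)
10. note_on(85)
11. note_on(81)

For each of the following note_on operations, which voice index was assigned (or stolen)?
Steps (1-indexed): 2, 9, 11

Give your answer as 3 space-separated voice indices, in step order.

Op 1: note_on(74): voice 0 is free -> assigned | voices=[74 - - -]
Op 2: note_on(64): voice 1 is free -> assigned | voices=[74 64 - -]
Op 3: note_on(83): voice 2 is free -> assigned | voices=[74 64 83 -]
Op 4: note_on(69): voice 3 is free -> assigned | voices=[74 64 83 69]
Op 5: note_on(71): all voices busy, STEAL voice 0 (pitch 74, oldest) -> assign | voices=[71 64 83 69]
Op 6: note_off(71): free voice 0 | voices=[- 64 83 69]
Op 7: note_off(83): free voice 2 | voices=[- 64 - 69]
Op 8: note_off(69): free voice 3 | voices=[- 64 - -]
Op 9: note_on(70): voice 0 is free -> assigned | voices=[70 64 - -]
Op 10: note_on(85): voice 2 is free -> assigned | voices=[70 64 85 -]
Op 11: note_on(81): voice 3 is free -> assigned | voices=[70 64 85 81]

Answer: 1 0 3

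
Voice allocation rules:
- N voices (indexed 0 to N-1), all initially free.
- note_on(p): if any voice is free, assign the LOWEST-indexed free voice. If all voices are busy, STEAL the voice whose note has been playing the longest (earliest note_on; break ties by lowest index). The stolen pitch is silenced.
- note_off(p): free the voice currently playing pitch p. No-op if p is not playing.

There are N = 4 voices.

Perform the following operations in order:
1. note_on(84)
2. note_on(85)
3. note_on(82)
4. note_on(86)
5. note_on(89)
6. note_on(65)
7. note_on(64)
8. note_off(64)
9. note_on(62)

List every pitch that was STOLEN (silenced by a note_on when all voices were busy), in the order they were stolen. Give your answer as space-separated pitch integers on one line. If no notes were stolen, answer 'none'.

Answer: 84 85 82

Derivation:
Op 1: note_on(84): voice 0 is free -> assigned | voices=[84 - - -]
Op 2: note_on(85): voice 1 is free -> assigned | voices=[84 85 - -]
Op 3: note_on(82): voice 2 is free -> assigned | voices=[84 85 82 -]
Op 4: note_on(86): voice 3 is free -> assigned | voices=[84 85 82 86]
Op 5: note_on(89): all voices busy, STEAL voice 0 (pitch 84, oldest) -> assign | voices=[89 85 82 86]
Op 6: note_on(65): all voices busy, STEAL voice 1 (pitch 85, oldest) -> assign | voices=[89 65 82 86]
Op 7: note_on(64): all voices busy, STEAL voice 2 (pitch 82, oldest) -> assign | voices=[89 65 64 86]
Op 8: note_off(64): free voice 2 | voices=[89 65 - 86]
Op 9: note_on(62): voice 2 is free -> assigned | voices=[89 65 62 86]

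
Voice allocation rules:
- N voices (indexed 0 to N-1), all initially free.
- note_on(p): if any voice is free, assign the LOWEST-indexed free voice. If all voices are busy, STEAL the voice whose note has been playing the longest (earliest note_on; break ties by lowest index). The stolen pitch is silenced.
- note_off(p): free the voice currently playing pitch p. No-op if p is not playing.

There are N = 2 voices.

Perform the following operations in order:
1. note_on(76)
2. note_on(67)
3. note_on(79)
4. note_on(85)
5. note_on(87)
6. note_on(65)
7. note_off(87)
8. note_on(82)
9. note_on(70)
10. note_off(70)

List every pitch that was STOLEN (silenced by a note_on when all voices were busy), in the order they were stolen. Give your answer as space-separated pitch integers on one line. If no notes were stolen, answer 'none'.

Op 1: note_on(76): voice 0 is free -> assigned | voices=[76 -]
Op 2: note_on(67): voice 1 is free -> assigned | voices=[76 67]
Op 3: note_on(79): all voices busy, STEAL voice 0 (pitch 76, oldest) -> assign | voices=[79 67]
Op 4: note_on(85): all voices busy, STEAL voice 1 (pitch 67, oldest) -> assign | voices=[79 85]
Op 5: note_on(87): all voices busy, STEAL voice 0 (pitch 79, oldest) -> assign | voices=[87 85]
Op 6: note_on(65): all voices busy, STEAL voice 1 (pitch 85, oldest) -> assign | voices=[87 65]
Op 7: note_off(87): free voice 0 | voices=[- 65]
Op 8: note_on(82): voice 0 is free -> assigned | voices=[82 65]
Op 9: note_on(70): all voices busy, STEAL voice 1 (pitch 65, oldest) -> assign | voices=[82 70]
Op 10: note_off(70): free voice 1 | voices=[82 -]

Answer: 76 67 79 85 65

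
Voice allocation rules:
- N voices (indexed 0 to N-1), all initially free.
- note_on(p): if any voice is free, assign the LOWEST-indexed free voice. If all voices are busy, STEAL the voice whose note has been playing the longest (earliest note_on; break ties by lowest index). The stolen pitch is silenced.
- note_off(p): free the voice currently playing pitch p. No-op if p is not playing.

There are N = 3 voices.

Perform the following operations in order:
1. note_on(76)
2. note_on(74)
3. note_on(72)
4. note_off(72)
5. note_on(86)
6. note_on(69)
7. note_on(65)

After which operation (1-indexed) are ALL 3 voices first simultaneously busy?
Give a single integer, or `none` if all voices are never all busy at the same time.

Answer: 3

Derivation:
Op 1: note_on(76): voice 0 is free -> assigned | voices=[76 - -]
Op 2: note_on(74): voice 1 is free -> assigned | voices=[76 74 -]
Op 3: note_on(72): voice 2 is free -> assigned | voices=[76 74 72]
Op 4: note_off(72): free voice 2 | voices=[76 74 -]
Op 5: note_on(86): voice 2 is free -> assigned | voices=[76 74 86]
Op 6: note_on(69): all voices busy, STEAL voice 0 (pitch 76, oldest) -> assign | voices=[69 74 86]
Op 7: note_on(65): all voices busy, STEAL voice 1 (pitch 74, oldest) -> assign | voices=[69 65 86]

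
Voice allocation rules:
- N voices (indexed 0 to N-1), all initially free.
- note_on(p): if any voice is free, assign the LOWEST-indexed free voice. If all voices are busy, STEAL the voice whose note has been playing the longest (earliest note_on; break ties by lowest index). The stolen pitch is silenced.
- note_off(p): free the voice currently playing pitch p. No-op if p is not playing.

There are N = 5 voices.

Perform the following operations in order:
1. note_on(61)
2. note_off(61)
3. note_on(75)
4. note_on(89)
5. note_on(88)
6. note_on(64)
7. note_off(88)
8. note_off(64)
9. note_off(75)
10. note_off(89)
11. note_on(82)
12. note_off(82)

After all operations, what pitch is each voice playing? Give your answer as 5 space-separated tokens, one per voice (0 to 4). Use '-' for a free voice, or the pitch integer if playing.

Answer: - - - - -

Derivation:
Op 1: note_on(61): voice 0 is free -> assigned | voices=[61 - - - -]
Op 2: note_off(61): free voice 0 | voices=[- - - - -]
Op 3: note_on(75): voice 0 is free -> assigned | voices=[75 - - - -]
Op 4: note_on(89): voice 1 is free -> assigned | voices=[75 89 - - -]
Op 5: note_on(88): voice 2 is free -> assigned | voices=[75 89 88 - -]
Op 6: note_on(64): voice 3 is free -> assigned | voices=[75 89 88 64 -]
Op 7: note_off(88): free voice 2 | voices=[75 89 - 64 -]
Op 8: note_off(64): free voice 3 | voices=[75 89 - - -]
Op 9: note_off(75): free voice 0 | voices=[- 89 - - -]
Op 10: note_off(89): free voice 1 | voices=[- - - - -]
Op 11: note_on(82): voice 0 is free -> assigned | voices=[82 - - - -]
Op 12: note_off(82): free voice 0 | voices=[- - - - -]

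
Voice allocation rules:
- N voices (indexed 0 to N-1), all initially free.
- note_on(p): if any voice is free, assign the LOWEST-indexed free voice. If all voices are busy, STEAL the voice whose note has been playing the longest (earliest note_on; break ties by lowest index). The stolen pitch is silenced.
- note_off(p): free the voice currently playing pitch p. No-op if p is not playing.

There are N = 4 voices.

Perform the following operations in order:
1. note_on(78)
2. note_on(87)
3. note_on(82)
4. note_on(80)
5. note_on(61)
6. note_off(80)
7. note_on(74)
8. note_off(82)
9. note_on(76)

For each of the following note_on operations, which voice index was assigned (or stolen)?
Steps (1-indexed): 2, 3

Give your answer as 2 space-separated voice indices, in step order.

Answer: 1 2

Derivation:
Op 1: note_on(78): voice 0 is free -> assigned | voices=[78 - - -]
Op 2: note_on(87): voice 1 is free -> assigned | voices=[78 87 - -]
Op 3: note_on(82): voice 2 is free -> assigned | voices=[78 87 82 -]
Op 4: note_on(80): voice 3 is free -> assigned | voices=[78 87 82 80]
Op 5: note_on(61): all voices busy, STEAL voice 0 (pitch 78, oldest) -> assign | voices=[61 87 82 80]
Op 6: note_off(80): free voice 3 | voices=[61 87 82 -]
Op 7: note_on(74): voice 3 is free -> assigned | voices=[61 87 82 74]
Op 8: note_off(82): free voice 2 | voices=[61 87 - 74]
Op 9: note_on(76): voice 2 is free -> assigned | voices=[61 87 76 74]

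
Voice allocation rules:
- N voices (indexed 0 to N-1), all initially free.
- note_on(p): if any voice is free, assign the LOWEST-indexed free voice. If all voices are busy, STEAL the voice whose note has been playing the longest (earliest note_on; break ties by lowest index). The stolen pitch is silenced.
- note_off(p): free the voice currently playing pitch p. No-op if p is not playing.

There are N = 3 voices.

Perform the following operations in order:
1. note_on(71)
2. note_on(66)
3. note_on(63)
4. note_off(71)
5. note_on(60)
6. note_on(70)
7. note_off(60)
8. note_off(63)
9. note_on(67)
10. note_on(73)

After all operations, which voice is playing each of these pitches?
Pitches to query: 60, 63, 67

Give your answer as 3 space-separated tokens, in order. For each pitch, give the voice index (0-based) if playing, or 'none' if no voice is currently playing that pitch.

Op 1: note_on(71): voice 0 is free -> assigned | voices=[71 - -]
Op 2: note_on(66): voice 1 is free -> assigned | voices=[71 66 -]
Op 3: note_on(63): voice 2 is free -> assigned | voices=[71 66 63]
Op 4: note_off(71): free voice 0 | voices=[- 66 63]
Op 5: note_on(60): voice 0 is free -> assigned | voices=[60 66 63]
Op 6: note_on(70): all voices busy, STEAL voice 1 (pitch 66, oldest) -> assign | voices=[60 70 63]
Op 7: note_off(60): free voice 0 | voices=[- 70 63]
Op 8: note_off(63): free voice 2 | voices=[- 70 -]
Op 9: note_on(67): voice 0 is free -> assigned | voices=[67 70 -]
Op 10: note_on(73): voice 2 is free -> assigned | voices=[67 70 73]

Answer: none none 0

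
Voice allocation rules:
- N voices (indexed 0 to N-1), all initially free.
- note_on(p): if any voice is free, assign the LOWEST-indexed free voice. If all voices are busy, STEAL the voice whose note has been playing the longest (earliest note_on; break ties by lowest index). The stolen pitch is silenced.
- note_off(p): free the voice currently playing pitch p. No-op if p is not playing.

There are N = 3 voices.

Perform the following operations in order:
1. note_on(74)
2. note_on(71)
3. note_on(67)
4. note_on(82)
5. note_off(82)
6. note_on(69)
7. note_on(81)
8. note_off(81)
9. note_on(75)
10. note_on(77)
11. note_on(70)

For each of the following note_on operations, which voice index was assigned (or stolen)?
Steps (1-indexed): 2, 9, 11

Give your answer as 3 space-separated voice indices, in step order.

Answer: 1 1 0

Derivation:
Op 1: note_on(74): voice 0 is free -> assigned | voices=[74 - -]
Op 2: note_on(71): voice 1 is free -> assigned | voices=[74 71 -]
Op 3: note_on(67): voice 2 is free -> assigned | voices=[74 71 67]
Op 4: note_on(82): all voices busy, STEAL voice 0 (pitch 74, oldest) -> assign | voices=[82 71 67]
Op 5: note_off(82): free voice 0 | voices=[- 71 67]
Op 6: note_on(69): voice 0 is free -> assigned | voices=[69 71 67]
Op 7: note_on(81): all voices busy, STEAL voice 1 (pitch 71, oldest) -> assign | voices=[69 81 67]
Op 8: note_off(81): free voice 1 | voices=[69 - 67]
Op 9: note_on(75): voice 1 is free -> assigned | voices=[69 75 67]
Op 10: note_on(77): all voices busy, STEAL voice 2 (pitch 67, oldest) -> assign | voices=[69 75 77]
Op 11: note_on(70): all voices busy, STEAL voice 0 (pitch 69, oldest) -> assign | voices=[70 75 77]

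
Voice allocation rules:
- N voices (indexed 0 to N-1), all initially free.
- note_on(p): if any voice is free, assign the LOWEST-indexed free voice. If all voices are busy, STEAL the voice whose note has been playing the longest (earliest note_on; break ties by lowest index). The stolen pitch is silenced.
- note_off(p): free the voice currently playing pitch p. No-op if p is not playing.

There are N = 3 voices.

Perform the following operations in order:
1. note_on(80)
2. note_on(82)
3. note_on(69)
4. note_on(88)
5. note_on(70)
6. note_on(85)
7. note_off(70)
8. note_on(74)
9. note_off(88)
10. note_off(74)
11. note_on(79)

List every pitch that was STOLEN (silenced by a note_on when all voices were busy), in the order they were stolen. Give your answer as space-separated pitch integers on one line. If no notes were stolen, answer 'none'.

Op 1: note_on(80): voice 0 is free -> assigned | voices=[80 - -]
Op 2: note_on(82): voice 1 is free -> assigned | voices=[80 82 -]
Op 3: note_on(69): voice 2 is free -> assigned | voices=[80 82 69]
Op 4: note_on(88): all voices busy, STEAL voice 0 (pitch 80, oldest) -> assign | voices=[88 82 69]
Op 5: note_on(70): all voices busy, STEAL voice 1 (pitch 82, oldest) -> assign | voices=[88 70 69]
Op 6: note_on(85): all voices busy, STEAL voice 2 (pitch 69, oldest) -> assign | voices=[88 70 85]
Op 7: note_off(70): free voice 1 | voices=[88 - 85]
Op 8: note_on(74): voice 1 is free -> assigned | voices=[88 74 85]
Op 9: note_off(88): free voice 0 | voices=[- 74 85]
Op 10: note_off(74): free voice 1 | voices=[- - 85]
Op 11: note_on(79): voice 0 is free -> assigned | voices=[79 - 85]

Answer: 80 82 69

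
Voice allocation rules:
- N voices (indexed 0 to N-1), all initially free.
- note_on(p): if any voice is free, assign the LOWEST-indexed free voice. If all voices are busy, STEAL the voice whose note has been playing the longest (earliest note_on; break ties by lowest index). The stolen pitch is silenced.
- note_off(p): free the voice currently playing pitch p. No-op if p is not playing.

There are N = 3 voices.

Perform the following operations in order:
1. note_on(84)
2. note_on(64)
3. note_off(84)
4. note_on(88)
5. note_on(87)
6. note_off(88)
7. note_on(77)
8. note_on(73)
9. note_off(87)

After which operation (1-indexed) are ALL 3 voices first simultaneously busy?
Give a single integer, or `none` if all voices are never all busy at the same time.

Answer: 5

Derivation:
Op 1: note_on(84): voice 0 is free -> assigned | voices=[84 - -]
Op 2: note_on(64): voice 1 is free -> assigned | voices=[84 64 -]
Op 3: note_off(84): free voice 0 | voices=[- 64 -]
Op 4: note_on(88): voice 0 is free -> assigned | voices=[88 64 -]
Op 5: note_on(87): voice 2 is free -> assigned | voices=[88 64 87]
Op 6: note_off(88): free voice 0 | voices=[- 64 87]
Op 7: note_on(77): voice 0 is free -> assigned | voices=[77 64 87]
Op 8: note_on(73): all voices busy, STEAL voice 1 (pitch 64, oldest) -> assign | voices=[77 73 87]
Op 9: note_off(87): free voice 2 | voices=[77 73 -]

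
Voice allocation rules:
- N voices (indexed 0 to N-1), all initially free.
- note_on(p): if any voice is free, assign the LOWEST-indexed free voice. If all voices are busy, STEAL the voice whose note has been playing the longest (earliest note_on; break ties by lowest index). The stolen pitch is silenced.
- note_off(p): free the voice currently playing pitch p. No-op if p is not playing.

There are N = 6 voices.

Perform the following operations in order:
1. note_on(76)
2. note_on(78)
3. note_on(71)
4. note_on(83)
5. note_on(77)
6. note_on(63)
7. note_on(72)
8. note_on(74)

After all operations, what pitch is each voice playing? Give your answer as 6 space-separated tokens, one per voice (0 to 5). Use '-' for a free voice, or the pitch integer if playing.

Op 1: note_on(76): voice 0 is free -> assigned | voices=[76 - - - - -]
Op 2: note_on(78): voice 1 is free -> assigned | voices=[76 78 - - - -]
Op 3: note_on(71): voice 2 is free -> assigned | voices=[76 78 71 - - -]
Op 4: note_on(83): voice 3 is free -> assigned | voices=[76 78 71 83 - -]
Op 5: note_on(77): voice 4 is free -> assigned | voices=[76 78 71 83 77 -]
Op 6: note_on(63): voice 5 is free -> assigned | voices=[76 78 71 83 77 63]
Op 7: note_on(72): all voices busy, STEAL voice 0 (pitch 76, oldest) -> assign | voices=[72 78 71 83 77 63]
Op 8: note_on(74): all voices busy, STEAL voice 1 (pitch 78, oldest) -> assign | voices=[72 74 71 83 77 63]

Answer: 72 74 71 83 77 63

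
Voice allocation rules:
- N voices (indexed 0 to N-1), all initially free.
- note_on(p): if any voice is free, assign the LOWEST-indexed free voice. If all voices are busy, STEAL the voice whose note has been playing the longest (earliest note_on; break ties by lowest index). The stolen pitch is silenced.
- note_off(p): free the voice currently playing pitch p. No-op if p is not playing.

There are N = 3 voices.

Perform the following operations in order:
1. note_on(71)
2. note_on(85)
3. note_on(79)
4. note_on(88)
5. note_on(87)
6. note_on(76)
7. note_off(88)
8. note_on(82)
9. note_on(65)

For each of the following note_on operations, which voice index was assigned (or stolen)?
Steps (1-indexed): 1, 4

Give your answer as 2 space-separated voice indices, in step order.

Op 1: note_on(71): voice 0 is free -> assigned | voices=[71 - -]
Op 2: note_on(85): voice 1 is free -> assigned | voices=[71 85 -]
Op 3: note_on(79): voice 2 is free -> assigned | voices=[71 85 79]
Op 4: note_on(88): all voices busy, STEAL voice 0 (pitch 71, oldest) -> assign | voices=[88 85 79]
Op 5: note_on(87): all voices busy, STEAL voice 1 (pitch 85, oldest) -> assign | voices=[88 87 79]
Op 6: note_on(76): all voices busy, STEAL voice 2 (pitch 79, oldest) -> assign | voices=[88 87 76]
Op 7: note_off(88): free voice 0 | voices=[- 87 76]
Op 8: note_on(82): voice 0 is free -> assigned | voices=[82 87 76]
Op 9: note_on(65): all voices busy, STEAL voice 1 (pitch 87, oldest) -> assign | voices=[82 65 76]

Answer: 0 0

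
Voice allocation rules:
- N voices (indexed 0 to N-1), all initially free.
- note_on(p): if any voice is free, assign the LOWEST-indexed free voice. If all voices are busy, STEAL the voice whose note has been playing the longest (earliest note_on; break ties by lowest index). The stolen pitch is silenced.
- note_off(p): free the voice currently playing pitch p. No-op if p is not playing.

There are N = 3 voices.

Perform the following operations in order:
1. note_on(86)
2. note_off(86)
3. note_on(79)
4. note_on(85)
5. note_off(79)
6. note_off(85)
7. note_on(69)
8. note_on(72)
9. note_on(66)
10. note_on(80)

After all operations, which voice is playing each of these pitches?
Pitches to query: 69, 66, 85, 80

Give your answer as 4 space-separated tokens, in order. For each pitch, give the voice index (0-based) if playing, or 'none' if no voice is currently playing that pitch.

Answer: none 2 none 0

Derivation:
Op 1: note_on(86): voice 0 is free -> assigned | voices=[86 - -]
Op 2: note_off(86): free voice 0 | voices=[- - -]
Op 3: note_on(79): voice 0 is free -> assigned | voices=[79 - -]
Op 4: note_on(85): voice 1 is free -> assigned | voices=[79 85 -]
Op 5: note_off(79): free voice 0 | voices=[- 85 -]
Op 6: note_off(85): free voice 1 | voices=[- - -]
Op 7: note_on(69): voice 0 is free -> assigned | voices=[69 - -]
Op 8: note_on(72): voice 1 is free -> assigned | voices=[69 72 -]
Op 9: note_on(66): voice 2 is free -> assigned | voices=[69 72 66]
Op 10: note_on(80): all voices busy, STEAL voice 0 (pitch 69, oldest) -> assign | voices=[80 72 66]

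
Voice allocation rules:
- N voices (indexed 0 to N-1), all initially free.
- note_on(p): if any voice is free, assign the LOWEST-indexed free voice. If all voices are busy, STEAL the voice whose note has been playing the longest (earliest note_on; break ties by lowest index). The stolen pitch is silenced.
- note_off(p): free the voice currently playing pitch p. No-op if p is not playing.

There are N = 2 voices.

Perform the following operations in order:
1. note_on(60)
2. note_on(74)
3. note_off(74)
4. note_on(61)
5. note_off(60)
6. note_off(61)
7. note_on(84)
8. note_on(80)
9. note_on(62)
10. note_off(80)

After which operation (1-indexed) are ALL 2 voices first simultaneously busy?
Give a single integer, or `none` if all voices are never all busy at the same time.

Answer: 2

Derivation:
Op 1: note_on(60): voice 0 is free -> assigned | voices=[60 -]
Op 2: note_on(74): voice 1 is free -> assigned | voices=[60 74]
Op 3: note_off(74): free voice 1 | voices=[60 -]
Op 4: note_on(61): voice 1 is free -> assigned | voices=[60 61]
Op 5: note_off(60): free voice 0 | voices=[- 61]
Op 6: note_off(61): free voice 1 | voices=[- -]
Op 7: note_on(84): voice 0 is free -> assigned | voices=[84 -]
Op 8: note_on(80): voice 1 is free -> assigned | voices=[84 80]
Op 9: note_on(62): all voices busy, STEAL voice 0 (pitch 84, oldest) -> assign | voices=[62 80]
Op 10: note_off(80): free voice 1 | voices=[62 -]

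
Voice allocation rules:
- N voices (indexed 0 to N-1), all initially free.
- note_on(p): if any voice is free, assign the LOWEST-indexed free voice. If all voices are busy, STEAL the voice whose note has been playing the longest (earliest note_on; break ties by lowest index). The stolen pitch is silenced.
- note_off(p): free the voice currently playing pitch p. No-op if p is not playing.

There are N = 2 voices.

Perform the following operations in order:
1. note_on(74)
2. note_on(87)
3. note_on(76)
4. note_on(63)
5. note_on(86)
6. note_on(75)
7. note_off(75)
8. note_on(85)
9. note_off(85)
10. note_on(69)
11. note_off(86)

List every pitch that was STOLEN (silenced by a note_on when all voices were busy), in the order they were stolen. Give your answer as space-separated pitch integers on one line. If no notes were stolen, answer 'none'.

Op 1: note_on(74): voice 0 is free -> assigned | voices=[74 -]
Op 2: note_on(87): voice 1 is free -> assigned | voices=[74 87]
Op 3: note_on(76): all voices busy, STEAL voice 0 (pitch 74, oldest) -> assign | voices=[76 87]
Op 4: note_on(63): all voices busy, STEAL voice 1 (pitch 87, oldest) -> assign | voices=[76 63]
Op 5: note_on(86): all voices busy, STEAL voice 0 (pitch 76, oldest) -> assign | voices=[86 63]
Op 6: note_on(75): all voices busy, STEAL voice 1 (pitch 63, oldest) -> assign | voices=[86 75]
Op 7: note_off(75): free voice 1 | voices=[86 -]
Op 8: note_on(85): voice 1 is free -> assigned | voices=[86 85]
Op 9: note_off(85): free voice 1 | voices=[86 -]
Op 10: note_on(69): voice 1 is free -> assigned | voices=[86 69]
Op 11: note_off(86): free voice 0 | voices=[- 69]

Answer: 74 87 76 63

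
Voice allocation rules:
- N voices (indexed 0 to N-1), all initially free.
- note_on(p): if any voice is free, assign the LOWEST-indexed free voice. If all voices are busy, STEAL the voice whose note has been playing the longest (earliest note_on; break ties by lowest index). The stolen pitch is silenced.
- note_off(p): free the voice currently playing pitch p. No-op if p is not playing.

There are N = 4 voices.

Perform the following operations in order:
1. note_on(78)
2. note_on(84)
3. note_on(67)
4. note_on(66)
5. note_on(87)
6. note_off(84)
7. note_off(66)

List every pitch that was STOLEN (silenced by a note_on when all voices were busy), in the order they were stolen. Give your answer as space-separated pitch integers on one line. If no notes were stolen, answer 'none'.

Answer: 78

Derivation:
Op 1: note_on(78): voice 0 is free -> assigned | voices=[78 - - -]
Op 2: note_on(84): voice 1 is free -> assigned | voices=[78 84 - -]
Op 3: note_on(67): voice 2 is free -> assigned | voices=[78 84 67 -]
Op 4: note_on(66): voice 3 is free -> assigned | voices=[78 84 67 66]
Op 5: note_on(87): all voices busy, STEAL voice 0 (pitch 78, oldest) -> assign | voices=[87 84 67 66]
Op 6: note_off(84): free voice 1 | voices=[87 - 67 66]
Op 7: note_off(66): free voice 3 | voices=[87 - 67 -]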